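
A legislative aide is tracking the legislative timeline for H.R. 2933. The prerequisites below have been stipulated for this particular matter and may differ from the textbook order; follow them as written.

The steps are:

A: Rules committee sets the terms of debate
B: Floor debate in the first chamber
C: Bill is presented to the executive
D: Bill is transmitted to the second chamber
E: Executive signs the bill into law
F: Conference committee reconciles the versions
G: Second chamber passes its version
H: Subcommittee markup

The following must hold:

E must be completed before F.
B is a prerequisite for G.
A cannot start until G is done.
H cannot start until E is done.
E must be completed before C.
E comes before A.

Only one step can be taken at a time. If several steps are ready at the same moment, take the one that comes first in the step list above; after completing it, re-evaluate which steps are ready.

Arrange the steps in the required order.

Nothing is required for B, D and E. B is listed earlier → B first.
G now also ready, so the ready set is {D, E, G}; D is listed earlier → D.
E and G are both available; E is listed earlier → E.
C, F, G and H are all available; C is listed earlier → C.
Ready: F, G and H. F is listed earlier → F.
Now G and H have their prerequisites met. G is listed earlier, so G next.
A now also ready, so the ready set is {A, H}; A is listed earlier → A.
That leaves H as the only ready step → H.

B, D, E, C, F, G, A, H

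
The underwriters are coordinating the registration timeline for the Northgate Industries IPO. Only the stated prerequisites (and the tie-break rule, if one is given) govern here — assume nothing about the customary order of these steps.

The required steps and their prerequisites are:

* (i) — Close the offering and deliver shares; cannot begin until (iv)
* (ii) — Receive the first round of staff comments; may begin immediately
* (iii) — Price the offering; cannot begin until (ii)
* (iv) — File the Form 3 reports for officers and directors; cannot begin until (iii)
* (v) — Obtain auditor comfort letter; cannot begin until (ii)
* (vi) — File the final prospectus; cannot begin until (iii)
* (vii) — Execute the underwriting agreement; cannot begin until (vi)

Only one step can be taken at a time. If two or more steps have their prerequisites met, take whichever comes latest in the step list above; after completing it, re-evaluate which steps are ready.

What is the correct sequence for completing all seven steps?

(ii), (v), (iii), (vi), (vii), (iv), (i)

(ii) is the only step with nothing outstanding, so it goes first.
(v) and (iii) are both available; (v) is listed later → (v).
(iii) needed (ii), now all done → (iii).
Ready: (vi) and (iv). (vi) is listed later → (vi).
(vii) now also ready, so the ready set is {(vii), (iv)}; (vii) is listed later → (vii).
(iv) needed (iii), now all done → (iv).
(i) needed (iv), now all done → (i).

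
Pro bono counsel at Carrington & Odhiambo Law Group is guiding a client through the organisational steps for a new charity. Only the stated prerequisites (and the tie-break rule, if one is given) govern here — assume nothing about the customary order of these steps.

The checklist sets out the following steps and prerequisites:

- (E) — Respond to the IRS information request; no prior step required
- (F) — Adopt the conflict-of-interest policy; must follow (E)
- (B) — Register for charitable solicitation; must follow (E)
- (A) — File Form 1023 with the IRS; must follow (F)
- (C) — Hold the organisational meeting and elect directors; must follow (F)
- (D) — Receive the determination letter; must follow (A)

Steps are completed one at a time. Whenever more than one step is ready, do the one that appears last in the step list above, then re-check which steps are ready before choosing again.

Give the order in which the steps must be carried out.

(E) → (B) → (F) → (C) → (A) → (D)

Only (E) has no prerequisites, so it is first.
(B) and (F) are both available; (B) is listed later → (B).
(F) needed (E), now all done → (F).
(C) and (A) are both available; (C) is listed later → (C).
(A) needed (F), now all done → (A).
That leaves (D) as the only ready step → (D).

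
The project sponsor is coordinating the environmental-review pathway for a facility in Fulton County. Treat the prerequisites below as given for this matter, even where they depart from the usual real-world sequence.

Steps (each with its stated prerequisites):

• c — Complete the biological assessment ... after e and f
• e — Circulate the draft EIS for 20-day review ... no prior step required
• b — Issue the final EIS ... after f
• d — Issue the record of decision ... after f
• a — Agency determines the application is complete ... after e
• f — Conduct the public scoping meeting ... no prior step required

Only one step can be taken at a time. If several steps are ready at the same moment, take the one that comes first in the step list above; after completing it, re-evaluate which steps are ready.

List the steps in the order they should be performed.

e, a, f, c, b, d

e and f have no prerequisites; e is listed earlier, so e is first.
a now also ready, so the ready set is {a, f}; a is listed earlier → a.
Next only f has its prerequisites met → f.
c, b and d are all available; c is listed earlier → c.
b and d are both available; b is listed earlier → b.
d needed f, now all done → d.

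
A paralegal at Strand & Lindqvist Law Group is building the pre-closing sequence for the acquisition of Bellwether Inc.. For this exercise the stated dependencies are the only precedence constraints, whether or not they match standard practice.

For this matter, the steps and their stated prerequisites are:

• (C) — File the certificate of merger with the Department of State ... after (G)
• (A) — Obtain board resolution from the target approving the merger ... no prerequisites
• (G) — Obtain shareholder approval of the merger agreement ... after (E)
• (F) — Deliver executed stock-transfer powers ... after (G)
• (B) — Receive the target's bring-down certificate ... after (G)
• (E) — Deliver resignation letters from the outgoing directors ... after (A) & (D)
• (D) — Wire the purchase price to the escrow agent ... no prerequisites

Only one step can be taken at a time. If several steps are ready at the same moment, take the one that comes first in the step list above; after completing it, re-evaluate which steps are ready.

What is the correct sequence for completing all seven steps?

(A) → (D) → (E) → (G) → (C) → (F) → (B)

(A) and (D) have no prerequisites; (A) is listed earlier, so (A) is first.
Next only (D) has its prerequisites met → (D).
(E) needed (A) and (D), now all done → (E).
(G) needed (E), now all done → (G).
Ready: (C), (F) and (B). (C) is listed earlier → (C).
Ready: (F) and (B). (F) is listed earlier → (F).
(B) needed (G), now all done → (B).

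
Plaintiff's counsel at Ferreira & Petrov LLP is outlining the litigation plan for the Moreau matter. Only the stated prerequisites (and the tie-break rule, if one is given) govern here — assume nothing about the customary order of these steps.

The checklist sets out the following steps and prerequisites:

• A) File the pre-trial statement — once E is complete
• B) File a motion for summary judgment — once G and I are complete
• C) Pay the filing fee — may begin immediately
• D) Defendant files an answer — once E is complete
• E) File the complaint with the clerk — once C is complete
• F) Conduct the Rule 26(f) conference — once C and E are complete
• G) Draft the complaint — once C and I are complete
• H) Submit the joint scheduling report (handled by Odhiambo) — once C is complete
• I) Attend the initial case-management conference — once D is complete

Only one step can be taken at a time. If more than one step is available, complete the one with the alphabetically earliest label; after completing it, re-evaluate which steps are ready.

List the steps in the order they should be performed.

C E A D F H I G B

Only C has no prerequisites, so it is first.
Ready: E and H. E has the earlier label → E.
Ready: A, D, F and H. A has the earlier label → A.
Ready: D, F and H. D has the earlier label → D.
F, H and I are all available; F has the earlier label → F.
Now H and I have their prerequisites met. H has the earlier label, so H next.
That leaves I as the only ready step → I.
G is the only step now ready → G.
B is the only step now ready → B.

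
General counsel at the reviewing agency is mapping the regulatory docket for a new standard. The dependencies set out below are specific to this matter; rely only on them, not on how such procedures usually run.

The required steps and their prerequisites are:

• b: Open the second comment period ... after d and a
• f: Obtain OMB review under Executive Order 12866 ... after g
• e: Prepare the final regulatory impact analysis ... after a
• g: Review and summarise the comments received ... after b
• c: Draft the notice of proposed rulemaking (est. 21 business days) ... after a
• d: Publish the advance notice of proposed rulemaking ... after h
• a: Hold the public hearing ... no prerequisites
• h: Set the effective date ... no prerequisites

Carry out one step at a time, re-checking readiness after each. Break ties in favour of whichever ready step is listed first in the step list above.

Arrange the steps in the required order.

a, e, c, h, d, b, g, f

a and h have no prerequisites; a is listed earlier, so a is first.
e and c now also ready, so the ready set is {e, c, h}; e is listed earlier → e.
Ready: c and h. c is listed earlier → c.
Next only h has its prerequisites met → h.
Next only d has its prerequisites met → d.
Next only b has its prerequisites met → b.
g is the only step now ready → g.
Next only f has its prerequisites met → f.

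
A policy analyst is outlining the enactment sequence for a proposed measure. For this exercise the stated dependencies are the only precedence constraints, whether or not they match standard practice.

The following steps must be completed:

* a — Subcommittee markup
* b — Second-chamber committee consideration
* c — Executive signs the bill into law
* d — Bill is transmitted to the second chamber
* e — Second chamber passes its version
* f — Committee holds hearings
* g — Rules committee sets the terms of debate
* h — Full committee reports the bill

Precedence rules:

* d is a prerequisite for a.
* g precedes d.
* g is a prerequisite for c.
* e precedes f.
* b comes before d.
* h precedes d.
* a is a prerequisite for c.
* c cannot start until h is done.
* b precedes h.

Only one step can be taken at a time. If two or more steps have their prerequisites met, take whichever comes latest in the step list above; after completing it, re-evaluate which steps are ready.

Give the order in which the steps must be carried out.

g, e, f, b, h, d, a, c

g, e and b have no prerequisites; g is listed later, so g is first.
Now e and b have their prerequisites met. e is listed later, so e next.
f now also ready, so the ready set is {f, b}; f is listed later → f.
Next only b has its prerequisites met → b.
h needed b, now all done → h.
d needed h, g and b, now all done → d.
a is the only step now ready → a.
That leaves c as the only ready step → c.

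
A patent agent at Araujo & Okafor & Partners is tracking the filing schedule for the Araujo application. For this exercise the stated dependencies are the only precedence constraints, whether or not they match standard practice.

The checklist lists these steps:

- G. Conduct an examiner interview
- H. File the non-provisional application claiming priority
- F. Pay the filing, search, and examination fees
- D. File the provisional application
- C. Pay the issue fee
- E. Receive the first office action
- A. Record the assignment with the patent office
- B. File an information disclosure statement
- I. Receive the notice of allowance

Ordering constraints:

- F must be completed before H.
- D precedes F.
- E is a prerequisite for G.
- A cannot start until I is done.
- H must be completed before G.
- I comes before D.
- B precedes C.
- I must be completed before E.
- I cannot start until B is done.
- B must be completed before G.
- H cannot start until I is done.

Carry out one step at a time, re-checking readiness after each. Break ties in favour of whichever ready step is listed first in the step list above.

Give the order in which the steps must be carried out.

B, C, I, D, F, H, E, G, A

Only B has no prerequisites, so it is first.
Now C and I have their prerequisites met. C is listed earlier, so C next.
I needed B, now all done → I.
D, E and A are all available; D is listed earlier → D.
Now F, E and A have their prerequisites met. F is listed earlier, so F next.
Now H, E and A have their prerequisites met. H is listed earlier, so H next.
E and A are both available; E is listed earlier → E.
G now also ready, so the ready set is {G, A}; G is listed earlier → G.
A needed I, now all done → A.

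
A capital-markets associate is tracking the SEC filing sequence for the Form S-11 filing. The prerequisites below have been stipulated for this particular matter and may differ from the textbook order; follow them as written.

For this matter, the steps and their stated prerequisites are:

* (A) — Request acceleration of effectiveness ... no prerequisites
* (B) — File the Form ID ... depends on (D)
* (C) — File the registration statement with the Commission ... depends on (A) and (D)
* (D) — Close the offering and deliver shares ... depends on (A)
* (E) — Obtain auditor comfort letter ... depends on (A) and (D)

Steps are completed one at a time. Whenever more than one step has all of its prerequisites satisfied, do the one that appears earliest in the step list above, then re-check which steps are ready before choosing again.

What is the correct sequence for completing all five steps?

(A) (D) (B) (C) (E)

(A) is the only step with nothing outstanding, so it goes first.
(D) needed (A), now all done → (D).
Ready: (B), (C) and (E). (B) is listed earlier → (B).
Ready: (C) and (E). (C) is listed earlier → (C).
That leaves (E) as the only ready step → (E).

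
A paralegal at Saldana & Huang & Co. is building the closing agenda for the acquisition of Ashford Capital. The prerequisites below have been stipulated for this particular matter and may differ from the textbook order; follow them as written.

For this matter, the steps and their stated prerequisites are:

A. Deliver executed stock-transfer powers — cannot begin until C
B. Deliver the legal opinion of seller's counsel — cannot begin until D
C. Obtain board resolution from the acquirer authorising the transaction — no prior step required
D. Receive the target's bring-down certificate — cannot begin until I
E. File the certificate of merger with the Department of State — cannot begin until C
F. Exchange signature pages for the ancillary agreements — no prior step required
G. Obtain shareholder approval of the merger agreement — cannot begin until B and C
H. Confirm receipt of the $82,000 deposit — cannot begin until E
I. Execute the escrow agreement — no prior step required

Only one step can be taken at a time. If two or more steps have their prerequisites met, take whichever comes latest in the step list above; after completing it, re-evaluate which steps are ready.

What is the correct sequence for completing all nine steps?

I F D C E H B G A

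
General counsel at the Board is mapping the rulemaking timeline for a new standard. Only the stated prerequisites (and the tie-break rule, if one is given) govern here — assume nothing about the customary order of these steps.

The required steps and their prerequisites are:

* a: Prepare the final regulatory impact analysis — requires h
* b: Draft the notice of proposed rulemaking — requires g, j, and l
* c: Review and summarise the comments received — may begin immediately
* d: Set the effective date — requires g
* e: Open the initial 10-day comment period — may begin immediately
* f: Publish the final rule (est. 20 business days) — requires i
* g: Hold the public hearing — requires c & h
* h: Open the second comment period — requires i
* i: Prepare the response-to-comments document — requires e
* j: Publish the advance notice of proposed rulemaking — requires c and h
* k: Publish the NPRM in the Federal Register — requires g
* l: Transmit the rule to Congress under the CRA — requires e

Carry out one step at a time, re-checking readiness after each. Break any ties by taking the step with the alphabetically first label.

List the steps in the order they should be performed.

c e i f h a g d j k l b

Nothing is required for c and e. c has the earlier label → c first.
e is the only step now ready → e.
Ready: i and l. i has the earlier label → i.
Now f, h and l have their prerequisites met. f has the earlier label, so f next.
Ready: h and l. h has the earlier label → h.
a, g, j and l are all available; a has the earlier label → a.
Ready: g, j and l. g has the earlier label → g.
Ready: d, j, k and l. d has the earlier label → d.
Ready: j, k and l. j has the earlier label → j.
Ready: k and l. k has the earlier label → k.
l needed e, now all done → l.
b is the only step now ready → b.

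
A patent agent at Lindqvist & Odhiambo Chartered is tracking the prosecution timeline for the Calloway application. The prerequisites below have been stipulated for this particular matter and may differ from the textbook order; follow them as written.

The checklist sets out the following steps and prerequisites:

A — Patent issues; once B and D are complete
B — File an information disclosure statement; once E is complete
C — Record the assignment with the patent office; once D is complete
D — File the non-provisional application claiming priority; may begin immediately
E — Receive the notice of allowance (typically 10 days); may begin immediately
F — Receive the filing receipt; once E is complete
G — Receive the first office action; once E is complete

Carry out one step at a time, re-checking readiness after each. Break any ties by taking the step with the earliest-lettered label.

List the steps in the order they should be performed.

D → C → E → B → A → F → G

Nothing is required for D and E. D has the earlier label → D first.
Now C and E have their prerequisites met. C has the earlier label, so C next.
That leaves E as the only ready step → E.
Now B, F and G have their prerequisites met. B has the earlier label, so B next.
A, F and G are all available; A has the earlier label → A.
Now F and G have their prerequisites met. F has the earlier label, so F next.
G needed E, now all done → G.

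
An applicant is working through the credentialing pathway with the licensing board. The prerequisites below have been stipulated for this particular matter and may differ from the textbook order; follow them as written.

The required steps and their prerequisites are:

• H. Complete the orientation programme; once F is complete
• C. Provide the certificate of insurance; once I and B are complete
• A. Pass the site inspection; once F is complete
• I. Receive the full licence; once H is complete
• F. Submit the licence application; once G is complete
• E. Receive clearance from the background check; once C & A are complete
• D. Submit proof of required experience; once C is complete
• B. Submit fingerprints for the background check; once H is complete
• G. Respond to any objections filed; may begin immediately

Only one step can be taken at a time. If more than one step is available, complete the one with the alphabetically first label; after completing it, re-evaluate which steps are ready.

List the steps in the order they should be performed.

Only G has no prerequisites, so it is first.
That leaves F as the only ready step → F.
Ready: A and H. A has the earlier label → A.
H is the only step now ready → H.
Ready: B and I. B has the earlier label → B.
I is the only step now ready → I.
That leaves C as the only ready step → C.
Now D and E have their prerequisites met. D has the earlier label, so D next.
E needed A and C, now all done → E.

G, F, A, H, B, I, C, D, E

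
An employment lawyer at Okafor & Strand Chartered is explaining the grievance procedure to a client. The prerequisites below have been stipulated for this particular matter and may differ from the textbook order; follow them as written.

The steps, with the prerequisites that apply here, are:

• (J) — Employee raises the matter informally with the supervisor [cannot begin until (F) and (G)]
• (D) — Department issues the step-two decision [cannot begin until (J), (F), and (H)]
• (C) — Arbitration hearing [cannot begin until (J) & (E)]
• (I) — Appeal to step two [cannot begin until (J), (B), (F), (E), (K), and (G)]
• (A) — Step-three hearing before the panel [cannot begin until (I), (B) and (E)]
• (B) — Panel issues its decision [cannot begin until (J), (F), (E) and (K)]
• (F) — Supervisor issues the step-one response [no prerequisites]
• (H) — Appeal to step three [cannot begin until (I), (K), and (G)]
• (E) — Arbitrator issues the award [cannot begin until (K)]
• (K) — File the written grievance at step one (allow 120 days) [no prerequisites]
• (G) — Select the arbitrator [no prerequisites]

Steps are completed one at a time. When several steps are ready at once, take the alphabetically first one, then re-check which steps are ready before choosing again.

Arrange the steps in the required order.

(F) → (G) → (J) → (K) → (E) → (B) → (C) → (I) → (A) → (H) → (D)

(F), (G) and (K) have no prerequisites; (F) has the earlier label, so (F) is first.
(G) and (K) are both available; (G) has the earlier label → (G).
Now (J) and (K) have their prerequisites met. (J) has the earlier label, so (J) next.
(K) is the only step now ready → (K).
That leaves (E) as the only ready step → (E).
(B) and (C) are both available; (B) has the earlier label → (B).
Ready: (C) and (I). (C) has the earlier label → (C).
(I) is the only step now ready → (I).
(A) and (H) are both available; (A) has the earlier label → (A).
(H) needed (G), (I) and (K), now all done → (H).
(D) needed (F), (H) and (J), now all done → (D).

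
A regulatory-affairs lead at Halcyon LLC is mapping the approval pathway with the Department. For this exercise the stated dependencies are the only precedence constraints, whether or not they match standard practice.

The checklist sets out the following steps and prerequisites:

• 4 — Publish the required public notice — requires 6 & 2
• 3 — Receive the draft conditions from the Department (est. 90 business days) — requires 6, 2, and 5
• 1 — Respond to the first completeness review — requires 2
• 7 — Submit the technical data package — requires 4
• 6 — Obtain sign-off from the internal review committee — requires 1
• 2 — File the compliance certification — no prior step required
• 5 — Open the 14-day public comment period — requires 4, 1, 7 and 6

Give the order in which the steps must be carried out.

2, 1, 6, 4, 7, 5, 3

2 is the only step with nothing outstanding, so it goes first.
Next only 1 has its prerequisites met → 1.
6 needed 1, now all done → 6.
4 is the only step now ready → 4.
7 needed 4, now all done → 7.
5 needed 4, 1, 7 and 6, now all done → 5.
3 needed 6, 2 and 5, now all done → 3.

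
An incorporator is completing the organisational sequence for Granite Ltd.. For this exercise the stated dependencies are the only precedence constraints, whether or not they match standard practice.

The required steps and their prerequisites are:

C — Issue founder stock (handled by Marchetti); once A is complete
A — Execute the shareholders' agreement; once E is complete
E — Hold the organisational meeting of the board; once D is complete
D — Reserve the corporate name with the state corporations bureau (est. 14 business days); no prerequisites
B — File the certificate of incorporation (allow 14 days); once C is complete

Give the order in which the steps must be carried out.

Only D has no prerequisites, so it is first.
Next only E has its prerequisites met → E.
That leaves A as the only ready step → A.
C is the only step now ready → C.
B is the only step now ready → B.

D E A C B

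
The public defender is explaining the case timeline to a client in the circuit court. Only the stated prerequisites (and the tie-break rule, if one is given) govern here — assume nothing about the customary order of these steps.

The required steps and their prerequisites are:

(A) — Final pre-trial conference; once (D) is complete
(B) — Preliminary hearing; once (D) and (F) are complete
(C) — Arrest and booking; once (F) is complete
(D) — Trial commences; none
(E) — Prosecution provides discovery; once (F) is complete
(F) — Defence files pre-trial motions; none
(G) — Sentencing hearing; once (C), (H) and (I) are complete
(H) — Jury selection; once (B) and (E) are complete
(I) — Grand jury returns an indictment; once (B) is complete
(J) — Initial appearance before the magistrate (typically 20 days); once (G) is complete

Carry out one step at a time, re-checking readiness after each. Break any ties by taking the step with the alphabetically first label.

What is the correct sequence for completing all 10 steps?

(D) (A) (F) (B) (C) (E) (H) (I) (G) (J)

(D) and (F) have no prerequisites; (D) has the earlier label, so (D) is first.
Ready: (A) and (F). (A) has the earlier label → (A).
That leaves (F) as the only ready step → (F).
Now (B), (C) and (E) have their prerequisites met. (B) has the earlier label, so (B) next.
(I) now also ready, so the ready set is {(C), (E), (I)}; (C) has the earlier label → (C).
Now (E) and (I) have their prerequisites met. (E) has the earlier label, so (E) next.
(H) now also ready, so the ready set is {(H), (I)}; (H) has the earlier label → (H).
That leaves (I) as the only ready step → (I).
(G) needed (C), (H) and (I), now all done → (G).
Next only (J) has its prerequisites met → (J).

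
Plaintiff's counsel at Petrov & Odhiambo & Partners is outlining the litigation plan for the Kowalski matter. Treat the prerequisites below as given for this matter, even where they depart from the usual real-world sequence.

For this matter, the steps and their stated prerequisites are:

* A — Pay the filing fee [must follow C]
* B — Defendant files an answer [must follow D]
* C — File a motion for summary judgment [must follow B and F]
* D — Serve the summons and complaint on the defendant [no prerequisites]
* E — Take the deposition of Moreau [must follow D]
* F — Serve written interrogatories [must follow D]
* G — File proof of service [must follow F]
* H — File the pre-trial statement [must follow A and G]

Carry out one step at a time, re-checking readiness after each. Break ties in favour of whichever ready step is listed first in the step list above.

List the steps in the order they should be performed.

D, B, E, F, C, A, G, H

D has no prerequisites → D first.
Now B, E and F have their prerequisites met. B is listed earlier, so B next.
E and F are both available; E is listed earlier → E.
F needed D, now all done → F.
C and G are both available; C is listed earlier → C.
Now A and G have their prerequisites met. A is listed earlier, so A next.
G is the only step now ready → G.
Next only H has its prerequisites met → H.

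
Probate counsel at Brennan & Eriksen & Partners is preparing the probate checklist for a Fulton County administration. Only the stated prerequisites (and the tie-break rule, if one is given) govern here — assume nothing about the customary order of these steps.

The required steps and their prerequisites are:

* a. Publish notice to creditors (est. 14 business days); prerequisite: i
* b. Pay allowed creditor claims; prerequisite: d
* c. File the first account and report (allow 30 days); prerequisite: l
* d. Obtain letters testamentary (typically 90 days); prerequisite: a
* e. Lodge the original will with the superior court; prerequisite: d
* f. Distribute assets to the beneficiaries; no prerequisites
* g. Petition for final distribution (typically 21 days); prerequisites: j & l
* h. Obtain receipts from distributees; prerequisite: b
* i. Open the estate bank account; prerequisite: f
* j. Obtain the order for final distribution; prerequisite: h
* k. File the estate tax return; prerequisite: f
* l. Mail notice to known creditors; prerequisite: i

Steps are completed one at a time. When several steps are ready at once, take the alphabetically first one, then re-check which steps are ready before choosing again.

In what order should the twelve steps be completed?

f, i, a, d, b, e, h, j, k, l, c, g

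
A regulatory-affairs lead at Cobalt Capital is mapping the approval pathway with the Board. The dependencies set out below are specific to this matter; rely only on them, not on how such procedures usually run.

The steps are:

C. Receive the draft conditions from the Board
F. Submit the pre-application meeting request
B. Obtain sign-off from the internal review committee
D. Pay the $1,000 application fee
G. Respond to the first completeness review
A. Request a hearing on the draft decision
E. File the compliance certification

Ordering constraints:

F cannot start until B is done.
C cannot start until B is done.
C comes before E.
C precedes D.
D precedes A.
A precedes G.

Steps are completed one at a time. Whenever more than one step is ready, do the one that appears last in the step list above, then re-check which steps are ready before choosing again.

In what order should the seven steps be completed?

Only B has no prerequisites, so it is first.
F and C are both available; F is listed later → F.
That leaves C as the only ready step → C.
Ready: E and D. E is listed later → E.
D needed C, now all done → D.
A is the only step now ready → A.
G is the only step now ready → G.

B, F, C, E, D, A, G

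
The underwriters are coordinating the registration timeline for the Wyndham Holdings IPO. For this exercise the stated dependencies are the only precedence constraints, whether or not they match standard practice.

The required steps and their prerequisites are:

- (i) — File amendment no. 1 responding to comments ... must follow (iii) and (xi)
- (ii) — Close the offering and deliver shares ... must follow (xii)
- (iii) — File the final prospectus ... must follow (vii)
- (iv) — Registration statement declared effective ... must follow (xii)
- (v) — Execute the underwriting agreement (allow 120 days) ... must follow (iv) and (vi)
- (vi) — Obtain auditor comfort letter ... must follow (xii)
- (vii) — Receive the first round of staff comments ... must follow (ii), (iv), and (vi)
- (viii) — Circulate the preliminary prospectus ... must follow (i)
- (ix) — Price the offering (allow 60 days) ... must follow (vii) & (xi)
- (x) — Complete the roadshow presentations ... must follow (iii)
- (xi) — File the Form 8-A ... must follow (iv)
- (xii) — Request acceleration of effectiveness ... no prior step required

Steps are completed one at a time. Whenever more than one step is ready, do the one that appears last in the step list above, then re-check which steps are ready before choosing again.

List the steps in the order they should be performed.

(xii) → (vi) → (iv) → (xi) → (v) → (ii) → (vii) → (ix) → (iii) → (x) → (i) → (viii)

Only (xii) has no prerequisites, so it is first.
(vi), (iv) and (ii) are all available; (vi) is listed later → (vi).
(iv) and (ii) are both available; (iv) is listed later → (iv).
(xi) and (v) now also ready, so the ready set is {(xi), (v), (ii)}; (xi) is listed later → (xi).
Now (v) and (ii) have their prerequisites met. (v) is listed later, so (v) next.
(ii) needed (xii), now all done → (ii).
(vii) needed (vi), (iv) and (ii), now all done → (vii).
Ready: (ix) and (iii). (ix) is listed later → (ix).
(iii) needed (vii), now all done → (iii).
Ready: (x) and (i). (x) is listed later → (x).
(i) needed (xi) and (iii), now all done → (i).
(viii) needed (i), now all done → (viii).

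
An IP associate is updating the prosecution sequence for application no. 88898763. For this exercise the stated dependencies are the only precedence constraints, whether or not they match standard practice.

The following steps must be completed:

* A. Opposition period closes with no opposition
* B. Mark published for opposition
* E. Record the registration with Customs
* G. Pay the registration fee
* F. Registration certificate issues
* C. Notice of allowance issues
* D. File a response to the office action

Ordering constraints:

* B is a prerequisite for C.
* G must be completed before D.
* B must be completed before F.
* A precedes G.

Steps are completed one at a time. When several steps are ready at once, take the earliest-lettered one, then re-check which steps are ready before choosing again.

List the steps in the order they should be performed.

A, B, C, E, F, G, D

Nothing is required for A, B and E. A has the earlier label → A first.
Ready: B, E and G. B has the earlier label → B.
C, E, F and G are all available; C has the earlier label → C.
Now E, F and G have their prerequisites met. E has the earlier label, so E next.
Now F and G have their prerequisites met. F has the earlier label, so F next.
G needed A, now all done → G.
D needed G, now all done → D.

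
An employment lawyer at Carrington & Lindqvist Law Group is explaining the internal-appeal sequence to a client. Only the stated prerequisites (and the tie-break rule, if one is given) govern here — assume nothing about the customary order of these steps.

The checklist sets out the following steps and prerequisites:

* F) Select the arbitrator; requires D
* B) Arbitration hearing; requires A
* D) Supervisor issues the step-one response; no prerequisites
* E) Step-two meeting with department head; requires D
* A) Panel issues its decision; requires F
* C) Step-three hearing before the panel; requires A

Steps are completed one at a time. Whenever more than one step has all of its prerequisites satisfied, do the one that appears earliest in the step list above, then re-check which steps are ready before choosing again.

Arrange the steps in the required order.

D has no prerequisites → D first.
F and E are both available; F is listed earlier → F.
A now also ready, so the ready set is {E, A}; E is listed earlier → E.
A needed F, now all done → A.
B and C are both available; B is listed earlier → B.
C needed A, now all done → C.

D → F → E → A → B → C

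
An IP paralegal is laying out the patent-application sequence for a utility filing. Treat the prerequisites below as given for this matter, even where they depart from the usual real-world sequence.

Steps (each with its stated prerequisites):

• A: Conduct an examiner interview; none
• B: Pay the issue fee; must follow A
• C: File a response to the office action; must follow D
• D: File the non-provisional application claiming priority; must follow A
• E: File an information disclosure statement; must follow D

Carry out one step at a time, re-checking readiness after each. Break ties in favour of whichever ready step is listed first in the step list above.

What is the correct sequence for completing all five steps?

A → B → D → C → E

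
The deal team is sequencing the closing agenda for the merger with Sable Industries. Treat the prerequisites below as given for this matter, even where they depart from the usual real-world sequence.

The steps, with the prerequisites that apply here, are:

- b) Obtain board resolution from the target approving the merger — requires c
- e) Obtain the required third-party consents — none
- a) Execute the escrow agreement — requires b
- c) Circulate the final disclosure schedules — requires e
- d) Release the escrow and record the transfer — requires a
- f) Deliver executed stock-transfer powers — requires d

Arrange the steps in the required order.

e → c → b → a → d → f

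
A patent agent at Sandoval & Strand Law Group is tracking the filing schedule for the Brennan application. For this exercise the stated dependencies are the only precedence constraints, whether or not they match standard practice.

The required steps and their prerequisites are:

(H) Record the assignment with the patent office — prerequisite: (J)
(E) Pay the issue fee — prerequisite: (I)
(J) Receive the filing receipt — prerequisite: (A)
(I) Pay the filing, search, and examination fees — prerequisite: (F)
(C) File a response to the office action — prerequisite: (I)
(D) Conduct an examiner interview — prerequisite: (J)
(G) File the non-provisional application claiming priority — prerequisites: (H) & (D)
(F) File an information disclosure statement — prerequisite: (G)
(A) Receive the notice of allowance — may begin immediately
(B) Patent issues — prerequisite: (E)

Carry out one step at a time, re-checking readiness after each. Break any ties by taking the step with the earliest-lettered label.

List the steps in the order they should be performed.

(A), (J), (D), (H), (G), (F), (I), (C), (E), (B)

(A) is the only step with nothing outstanding, so it goes first.
Next only (J) has its prerequisites met → (J).
Now (D) and (H) have their prerequisites met. (D) has the earlier label, so (D) next.
(H) needed (J), now all done → (H).
Next only (G) has its prerequisites met → (G).
That leaves (F) as the only ready step → (F).
(I) needed (F), now all done → (I).
Ready: (C) and (E). (C) has the earlier label → (C).
(E) needed (I), now all done → (E).
Next only (B) has its prerequisites met → (B).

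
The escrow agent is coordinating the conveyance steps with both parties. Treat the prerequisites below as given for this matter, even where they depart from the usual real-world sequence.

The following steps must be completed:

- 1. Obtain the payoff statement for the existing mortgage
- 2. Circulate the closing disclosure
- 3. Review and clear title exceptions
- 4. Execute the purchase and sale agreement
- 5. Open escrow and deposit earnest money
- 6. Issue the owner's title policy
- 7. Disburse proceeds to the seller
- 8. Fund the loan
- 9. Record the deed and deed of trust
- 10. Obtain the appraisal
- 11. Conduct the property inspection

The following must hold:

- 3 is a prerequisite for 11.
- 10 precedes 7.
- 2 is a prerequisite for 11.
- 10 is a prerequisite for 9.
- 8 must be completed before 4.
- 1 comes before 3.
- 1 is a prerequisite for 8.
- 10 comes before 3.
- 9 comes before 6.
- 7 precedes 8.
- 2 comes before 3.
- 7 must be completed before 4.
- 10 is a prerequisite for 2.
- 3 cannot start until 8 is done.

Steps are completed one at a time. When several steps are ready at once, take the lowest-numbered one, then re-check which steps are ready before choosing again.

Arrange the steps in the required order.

1, 5 and 10 have no prerequisites; 1 has the earlier label, so 1 is first.
Now 5 and 10 have their prerequisites met. 5 has the earlier label, so 5 next.
Next only 10 has its prerequisites met → 10.
Ready: 2, 7 and 9. 2 has the earlier label → 2.
7 and 9 are both available; 7 has the earlier label → 7.
8 now also ready, so the ready set is {8, 9}; 8 has the earlier label → 8.
3, 4 and 9 are all available; 3 has the earlier label → 3.
Now 4, 9 and 11 have their prerequisites met. 4 has the earlier label, so 4 next.
Now 9 and 11 have their prerequisites met. 9 has the earlier label, so 9 next.
6 and 11 are both available; 6 has the earlier label → 6.
11 needed 2 and 3, now all done → 11.

1, 5, 10, 2, 7, 8, 3, 4, 9, 6, 11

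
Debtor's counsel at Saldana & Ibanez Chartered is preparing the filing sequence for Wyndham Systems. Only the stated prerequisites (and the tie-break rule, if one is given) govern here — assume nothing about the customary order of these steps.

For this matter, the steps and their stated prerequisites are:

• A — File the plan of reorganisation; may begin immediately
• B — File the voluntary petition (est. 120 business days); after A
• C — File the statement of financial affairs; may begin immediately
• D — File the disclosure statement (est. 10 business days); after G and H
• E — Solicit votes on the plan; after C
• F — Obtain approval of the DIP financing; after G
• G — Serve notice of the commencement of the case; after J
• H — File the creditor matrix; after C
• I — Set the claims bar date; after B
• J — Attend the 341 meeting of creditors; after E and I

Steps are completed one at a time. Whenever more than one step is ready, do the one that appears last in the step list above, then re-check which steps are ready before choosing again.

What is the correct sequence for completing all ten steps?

C, H, E, A, B, I, J, G, F, D

Nothing is required for C and A. C is listed later → C first.
Ready: H, E and A. H is listed later → H.
E and A are both available; E is listed later → E.
A is the only step now ready → A.
B needed A, now all done → B.
I needed B, now all done → I.
J needed I and E, now all done → J.
G needed J, now all done → G.
Now F and D have their prerequisites met. F is listed later, so F next.
D needed H and G, now all done → D.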